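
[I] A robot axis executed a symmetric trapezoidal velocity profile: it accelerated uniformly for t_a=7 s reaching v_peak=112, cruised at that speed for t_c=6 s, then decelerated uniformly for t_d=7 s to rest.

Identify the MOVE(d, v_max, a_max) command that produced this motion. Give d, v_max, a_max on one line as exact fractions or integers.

d=1456 v_max=112 a_max=16

a_max = 112/7 = 16
d_a = ½·112·7 = 392; d_c = 112·6 = 672
d = 2·392 + 672 = 1456
t_c = 6 > 0 ⇒ limit active, v_max = 112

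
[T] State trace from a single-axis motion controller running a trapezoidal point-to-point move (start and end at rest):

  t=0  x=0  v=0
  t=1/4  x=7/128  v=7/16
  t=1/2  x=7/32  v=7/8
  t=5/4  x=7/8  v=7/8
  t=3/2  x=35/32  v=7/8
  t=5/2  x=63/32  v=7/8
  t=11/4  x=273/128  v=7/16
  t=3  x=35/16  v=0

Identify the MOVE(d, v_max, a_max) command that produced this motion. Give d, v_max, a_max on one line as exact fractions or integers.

d=35/16 v_max=7/8 a_max=7/4

final state: t=3, x=35/16, v=0 → d = 35/16
a_max = (7/16−0)/(1/4−0) = 7/4
max v = 7/8 over t∈[1/2,5/2] → v_max = 7/8
check: 7/8·(1/2+2) = 35/16 ✓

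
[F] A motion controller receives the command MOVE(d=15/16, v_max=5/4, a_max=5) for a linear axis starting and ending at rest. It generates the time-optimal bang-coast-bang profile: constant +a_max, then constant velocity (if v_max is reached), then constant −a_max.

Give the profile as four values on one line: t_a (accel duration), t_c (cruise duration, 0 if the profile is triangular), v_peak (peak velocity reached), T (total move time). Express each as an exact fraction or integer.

(v_max)²/a_max = (5/4)²/5 = 5/16
15/16 ≥ 5/16 → trapezoidal
t_a = (5/4)/5 = 1/4; v_peak = 5/4
d_cruise = 15/16 − 5/16 = 5/8; t_c = (5/8)/(5/4) = 1/2
T = 2·1/4 + 1/2 = 1

t_a=1/4 t_c=1/2 v_peak=5/4 T=1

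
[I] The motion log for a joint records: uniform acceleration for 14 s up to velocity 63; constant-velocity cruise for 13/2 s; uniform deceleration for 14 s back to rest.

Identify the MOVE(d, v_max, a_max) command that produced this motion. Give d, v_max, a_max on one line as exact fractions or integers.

d=2583/2 v_max=63 a_max=9/2

a_max = 63/14 = 9/2
d_a = ½·63·14 = 441; d_c = 63·13/2 = 819/2
d = 2·441 + 819/2 = 2583/2
t_c = 13/2 > 0 → v_max = v_peak = 63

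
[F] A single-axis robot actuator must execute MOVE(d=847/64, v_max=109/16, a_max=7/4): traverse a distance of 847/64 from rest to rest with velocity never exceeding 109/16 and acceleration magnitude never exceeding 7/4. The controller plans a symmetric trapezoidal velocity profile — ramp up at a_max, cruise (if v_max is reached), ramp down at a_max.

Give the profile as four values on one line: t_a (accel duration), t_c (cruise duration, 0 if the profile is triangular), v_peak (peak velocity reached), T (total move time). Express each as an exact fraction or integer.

t_a=11/4 t_c=0 v_peak=77/16 T=11/2

(v_max)²/a_max = (109/16)²/(7/4) = 11881/448
847/64 < 11881/448 so t_c = 0
v_peak = √(847/64·7/4) = √(5929/256) = 77/16
t_a = (77/16)/(7/4) = 11/4; t_c = 0
T = 2·11/4 = 11/2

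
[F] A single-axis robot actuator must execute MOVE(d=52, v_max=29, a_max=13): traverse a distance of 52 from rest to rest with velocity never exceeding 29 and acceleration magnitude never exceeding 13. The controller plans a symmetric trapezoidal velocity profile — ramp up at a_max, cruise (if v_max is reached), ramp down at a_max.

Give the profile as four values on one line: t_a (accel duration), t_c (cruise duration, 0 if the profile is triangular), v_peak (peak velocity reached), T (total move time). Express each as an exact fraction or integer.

(v_max)²/a_max = 29²/13 = 841/13
52 < 841/13 so t_c = 0
v_peak = √(52·13) = √676 = 26
t_a = 26/13 = 2; t_c = 0
T = 2·2 = 4

t_a=2 t_c=0 v_peak=26 T=4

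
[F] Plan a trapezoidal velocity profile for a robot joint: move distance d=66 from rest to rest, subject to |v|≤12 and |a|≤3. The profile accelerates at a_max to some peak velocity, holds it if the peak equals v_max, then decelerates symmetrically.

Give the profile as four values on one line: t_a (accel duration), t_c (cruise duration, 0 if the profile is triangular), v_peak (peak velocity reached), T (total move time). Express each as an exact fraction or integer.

v_max²/a_max = 12²/3 = 48
66 ≥ 48 → trapezoidal
t_a = 12/3 = 4; v_peak = 12
d_cruise = 66 − 48 = 18; t_c = 18/12 = 3/2
T = 2·4 + 3/2 = 19/2

t_a=4 t_c=3/2 v_peak=12 T=19/2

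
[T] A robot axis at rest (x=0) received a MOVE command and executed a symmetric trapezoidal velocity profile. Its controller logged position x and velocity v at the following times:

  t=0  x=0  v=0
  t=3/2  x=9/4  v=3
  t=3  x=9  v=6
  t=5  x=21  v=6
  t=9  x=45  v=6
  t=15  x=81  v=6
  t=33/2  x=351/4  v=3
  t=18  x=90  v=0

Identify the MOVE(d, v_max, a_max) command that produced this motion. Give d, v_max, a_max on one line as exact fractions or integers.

final state: t=18, x=90, v=0 → d = 90
a_max = (3−0)/(3/2−0) = 2
max v = 6 over t∈[3,15] → v_max = 6
check: 6·(3+12) = 90 ✓

d=90 v_max=6 a_max=2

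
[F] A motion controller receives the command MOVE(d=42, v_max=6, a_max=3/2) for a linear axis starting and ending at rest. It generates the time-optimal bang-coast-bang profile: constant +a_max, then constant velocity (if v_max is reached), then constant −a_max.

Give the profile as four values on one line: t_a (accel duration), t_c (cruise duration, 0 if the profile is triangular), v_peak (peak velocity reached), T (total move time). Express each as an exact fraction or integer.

t_a=4 t_c=3 v_peak=6 T=11

(v_max)²/a_max = 6²/(3/2) = 24
42 ≥ 24 so v_max reached
t_a = 6/(3/2) = 4; v_peak = 6
d_cruise = 42 − 24 = 18; t_c = 18/6 = 3
T = 2·4 + 3 = 11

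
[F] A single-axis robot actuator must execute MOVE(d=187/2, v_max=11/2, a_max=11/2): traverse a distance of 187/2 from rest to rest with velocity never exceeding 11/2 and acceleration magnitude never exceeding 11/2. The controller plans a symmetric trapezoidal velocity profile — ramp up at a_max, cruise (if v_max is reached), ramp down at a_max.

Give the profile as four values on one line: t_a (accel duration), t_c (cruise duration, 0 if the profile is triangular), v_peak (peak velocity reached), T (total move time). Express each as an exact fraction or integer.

t_a=1 t_c=16 v_peak=11/2 T=18

vₘ²/aₘ = (11/2)²/(11/2) = 11/2
187/2 ≥ 11/2 ⇒ cruise phase
t_a = (11/2)/(11/2) = 1; v_peak = 11/2
d_cruise = 187/2 − 11/2 = 88; t_c = 88/(11/2) = 16
T = 2·1 + 16 = 18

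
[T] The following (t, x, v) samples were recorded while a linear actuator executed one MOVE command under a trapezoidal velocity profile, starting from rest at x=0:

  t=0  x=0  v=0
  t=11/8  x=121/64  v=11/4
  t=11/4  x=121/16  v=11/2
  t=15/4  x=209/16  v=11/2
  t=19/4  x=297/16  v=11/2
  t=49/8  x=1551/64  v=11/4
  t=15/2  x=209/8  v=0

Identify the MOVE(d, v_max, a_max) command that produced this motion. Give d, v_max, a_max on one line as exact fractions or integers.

d=209/8 v_max=11/2 a_max=2

final state: t=15/2, x=209/8, v=0 → d = 209/8
a_max = (11/4−0)/(11/8−0) = 2
max v = 11/2 over t∈[11/4,19/4] → v_max = 11/2
check: 11/2·(11/4+2) = 209/8 ✓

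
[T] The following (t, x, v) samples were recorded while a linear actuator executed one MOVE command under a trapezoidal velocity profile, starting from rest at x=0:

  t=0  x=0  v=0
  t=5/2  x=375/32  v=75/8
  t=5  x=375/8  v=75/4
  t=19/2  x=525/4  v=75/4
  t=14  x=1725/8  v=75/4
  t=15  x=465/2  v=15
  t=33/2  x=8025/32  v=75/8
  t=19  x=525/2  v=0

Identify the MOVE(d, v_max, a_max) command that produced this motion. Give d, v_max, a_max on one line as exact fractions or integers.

final state: t=19, x=525/2, v=0 → d = 525/2
a_max = (75/8−0)/(5/2−0) = 15/4
max v = 75/4 over t∈[5,14] → v_max = 75/4
check: 75/4·(5+9) = 525/2 ✓

d=525/2 v_max=75/4 a_max=15/4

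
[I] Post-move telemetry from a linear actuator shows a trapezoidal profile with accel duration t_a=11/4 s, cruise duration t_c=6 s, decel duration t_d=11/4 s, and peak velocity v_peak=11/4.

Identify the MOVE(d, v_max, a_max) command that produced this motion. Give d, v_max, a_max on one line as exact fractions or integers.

a_max = (11/4)/(11/4) = 1
d_a = ½·11/4·11/4 = 121/32; d_c = 11/4·6 = 33/2
d = 2·121/32 + 33/2 = 385/16
t_c = 6 > 0 → v_max = v_peak = 11/4

d=385/16 v_max=11/4 a_max=1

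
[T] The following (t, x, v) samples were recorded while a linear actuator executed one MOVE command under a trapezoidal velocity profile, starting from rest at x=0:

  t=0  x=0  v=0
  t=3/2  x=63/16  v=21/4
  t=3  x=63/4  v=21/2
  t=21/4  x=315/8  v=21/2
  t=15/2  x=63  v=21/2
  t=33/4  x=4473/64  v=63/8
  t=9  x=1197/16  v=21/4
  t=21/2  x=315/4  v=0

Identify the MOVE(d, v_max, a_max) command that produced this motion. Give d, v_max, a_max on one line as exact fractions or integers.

final state: t=21/2, x=315/4, v=0 → d = 315/4
a_max = (21/4−0)/(3/2−0) = 7/2
max v = 21/2 over t∈[3,15/2] → v_max = 21/2
check: 21/2·(3+9/2) = 315/4 ✓

d=315/4 v_max=21/2 a_max=7/2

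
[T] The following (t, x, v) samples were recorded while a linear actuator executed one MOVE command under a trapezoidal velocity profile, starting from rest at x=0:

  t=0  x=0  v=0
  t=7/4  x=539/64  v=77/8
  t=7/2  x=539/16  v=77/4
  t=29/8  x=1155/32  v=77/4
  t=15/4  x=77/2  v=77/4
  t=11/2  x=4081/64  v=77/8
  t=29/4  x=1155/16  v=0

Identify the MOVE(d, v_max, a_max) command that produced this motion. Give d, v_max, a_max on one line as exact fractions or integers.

final state: t=29/4, x=1155/16, v=0 → d = 1155/16
a_max = (77/8−0)/(7/4−0) = 11/2
max v = 77/4 over t∈[7/2,15/4] → v_max = 77/4
check: 77/4·(7/2+1/4) = 1155/16 ✓

d=1155/16 v_max=77/4 a_max=11/2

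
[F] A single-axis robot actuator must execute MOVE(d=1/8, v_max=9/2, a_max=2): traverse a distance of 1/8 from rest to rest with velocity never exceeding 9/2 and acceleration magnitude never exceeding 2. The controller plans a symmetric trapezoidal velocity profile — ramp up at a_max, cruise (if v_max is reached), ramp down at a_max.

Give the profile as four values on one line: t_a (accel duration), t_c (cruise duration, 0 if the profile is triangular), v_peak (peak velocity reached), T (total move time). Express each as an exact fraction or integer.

t_a=1/4 t_c=0 v_peak=1/2 T=1/2

vₘ²/aₘ = (9/2)²/2 = 81/8
1/8 < 81/8 → triangular
v_peak = √(1/8·2) = √(1/4) = 1/2
t_a = (1/2)/2 = 1/4; t_c = 0
T = 2·1/4 = 1/2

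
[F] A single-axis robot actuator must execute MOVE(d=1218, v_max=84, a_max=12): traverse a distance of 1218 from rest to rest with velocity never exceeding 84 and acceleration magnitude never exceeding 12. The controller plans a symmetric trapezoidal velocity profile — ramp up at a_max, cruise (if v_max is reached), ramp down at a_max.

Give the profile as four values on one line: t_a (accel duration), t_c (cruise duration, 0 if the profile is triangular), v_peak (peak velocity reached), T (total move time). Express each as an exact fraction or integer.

(v_max)²/a_max = 84²/12 = 588
1218 ≥ 588 → trapezoidal
t_a = 84/12 = 7; v_peak = 84
d_cruise = 1218 − 588 = 630; t_c = 630/84 = 15/2
T = 2·7 + 15/2 = 43/2

t_a=7 t_c=15/2 v_peak=84 T=43/2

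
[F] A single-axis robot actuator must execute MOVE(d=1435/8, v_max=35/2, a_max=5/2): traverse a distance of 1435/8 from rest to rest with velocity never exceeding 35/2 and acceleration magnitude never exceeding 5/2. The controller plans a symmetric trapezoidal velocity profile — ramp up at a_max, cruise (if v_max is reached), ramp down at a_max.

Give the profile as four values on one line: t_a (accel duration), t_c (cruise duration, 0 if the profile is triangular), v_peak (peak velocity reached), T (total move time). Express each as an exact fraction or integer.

t_a=7 t_c=13/4 v_peak=35/2 T=69/4

(v_max)²/a_max = (35/2)²/(5/2) = 245/2
1435/8 ≥ 245/2 so v_max reached
t_a = (35/2)/(5/2) = 7; v_peak = 35/2
d_cruise = 1435/8 − 245/2 = 455/8; t_c = (455/8)/(35/2) = 13/4
T = 2·7 + 13/4 = 69/4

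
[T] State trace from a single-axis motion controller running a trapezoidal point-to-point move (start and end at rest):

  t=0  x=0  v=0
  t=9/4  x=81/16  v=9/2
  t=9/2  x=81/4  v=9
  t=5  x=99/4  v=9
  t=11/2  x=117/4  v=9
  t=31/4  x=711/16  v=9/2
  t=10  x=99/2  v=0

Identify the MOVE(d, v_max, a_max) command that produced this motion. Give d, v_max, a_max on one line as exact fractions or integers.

d=99/2 v_max=9 a_max=2

final state: t=10, x=99/2, v=0 → d = 99/2
a_max = (9/2−0)/(9/4−0) = 2
max v = 9 over t∈[9/2,11/2] → v_max = 9
check: 9·(9/2+1) = 99/2 ✓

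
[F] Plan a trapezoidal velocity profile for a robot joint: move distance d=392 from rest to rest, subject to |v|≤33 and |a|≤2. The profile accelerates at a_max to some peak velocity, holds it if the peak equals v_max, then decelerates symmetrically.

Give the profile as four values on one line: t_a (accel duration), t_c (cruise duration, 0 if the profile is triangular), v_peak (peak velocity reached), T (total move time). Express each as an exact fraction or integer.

t_a=14 t_c=0 v_peak=28 T=28

(v_max)²/a_max = 33²/2 = 1089/2
392 < 1089/2 ⇒ no cruise
v_peak = √(392·2) = √784 = 28
t_a = 28/2 = 14; t_c = 0
T = 2·14 = 28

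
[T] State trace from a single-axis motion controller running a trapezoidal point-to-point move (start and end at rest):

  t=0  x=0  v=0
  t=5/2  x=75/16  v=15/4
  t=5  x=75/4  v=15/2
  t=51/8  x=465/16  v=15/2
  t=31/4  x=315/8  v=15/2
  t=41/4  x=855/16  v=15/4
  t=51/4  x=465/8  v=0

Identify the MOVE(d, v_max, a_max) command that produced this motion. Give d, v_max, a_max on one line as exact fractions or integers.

final state: t=51/4, x=465/8, v=0 → d = 465/8
a_max = (15/4−0)/(5/2−0) = 3/2
max v = 15/2 over t∈[5,31/4] → v_max = 15/2
check: 15/2·(5+11/4) = 465/8 ✓

d=465/8 v_max=15/2 a_max=3/2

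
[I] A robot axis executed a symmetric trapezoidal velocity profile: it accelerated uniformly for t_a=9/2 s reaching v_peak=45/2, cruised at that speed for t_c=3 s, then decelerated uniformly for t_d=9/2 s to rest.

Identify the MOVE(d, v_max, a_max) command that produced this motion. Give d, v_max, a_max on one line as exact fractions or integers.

a_max = (45/2)/(9/2) = 5
d_a = ½·45/2·9/2 = 405/8; d_c = 45/2·3 = 135/2
d = 2·405/8 + 135/2 = 675/4
t_c = 3 > 0 → v_max = v_peak = 45/2

d=675/4 v_max=45/2 a_max=5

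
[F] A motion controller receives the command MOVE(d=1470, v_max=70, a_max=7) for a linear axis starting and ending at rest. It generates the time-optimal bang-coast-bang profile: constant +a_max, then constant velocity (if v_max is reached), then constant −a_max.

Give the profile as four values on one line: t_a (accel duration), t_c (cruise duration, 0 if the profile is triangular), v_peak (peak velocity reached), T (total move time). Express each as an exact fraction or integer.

v_max²/a_max = 70²/7 = 700
1470 ≥ 700 → trapezoidal
t_a = 70/7 = 10; v_peak = 70
d_cruise = 1470 − 700 = 770; t_c = 770/70 = 11
T = 2·10 + 11 = 31

t_a=10 t_c=11 v_peak=70 T=31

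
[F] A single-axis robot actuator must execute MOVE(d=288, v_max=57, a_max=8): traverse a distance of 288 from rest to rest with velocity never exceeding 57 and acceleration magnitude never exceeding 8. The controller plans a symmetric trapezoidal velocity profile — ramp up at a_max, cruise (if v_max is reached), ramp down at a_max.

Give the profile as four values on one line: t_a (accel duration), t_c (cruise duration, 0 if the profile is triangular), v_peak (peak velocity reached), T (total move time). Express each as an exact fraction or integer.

v_max²/a_max = 57²/8 = 3249/8
288 < 3249/8 → triangular
v_peak = √(288·8) = √2304 = 48
t_a = 48/8 = 6; t_c = 0
T = 2·6 = 12

t_a=6 t_c=0 v_peak=48 T=12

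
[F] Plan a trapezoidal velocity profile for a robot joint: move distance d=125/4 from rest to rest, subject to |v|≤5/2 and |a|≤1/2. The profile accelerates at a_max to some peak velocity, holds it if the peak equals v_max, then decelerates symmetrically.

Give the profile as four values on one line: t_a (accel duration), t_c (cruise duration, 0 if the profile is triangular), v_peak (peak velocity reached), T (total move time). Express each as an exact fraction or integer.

v_max²/a_max = (5/2)²/(1/2) = 25/2
125/4 ≥ 25/2 ⇒ cruise phase
t_a = (5/2)/(1/2) = 5; v_peak = 5/2
d_cruise = 125/4 − 25/2 = 75/4; t_c = (75/4)/(5/2) = 15/2
T = 2·5 + 15/2 = 35/2

t_a=5 t_c=15/2 v_peak=5/2 T=35/2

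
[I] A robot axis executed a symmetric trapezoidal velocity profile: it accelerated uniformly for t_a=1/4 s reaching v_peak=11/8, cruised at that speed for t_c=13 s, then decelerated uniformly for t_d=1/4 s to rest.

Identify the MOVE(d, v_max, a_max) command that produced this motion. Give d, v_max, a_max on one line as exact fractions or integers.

a_max = (11/8)/(1/4) = 11/2
d_a = ½·11/8·1/4 = 11/64; d_c = 11/8·13 = 143/8
d = 2·11/64 + 143/8 = 583/32
t_c = 13 > 0 so v_max = 11/8

d=583/32 v_max=11/8 a_max=11/2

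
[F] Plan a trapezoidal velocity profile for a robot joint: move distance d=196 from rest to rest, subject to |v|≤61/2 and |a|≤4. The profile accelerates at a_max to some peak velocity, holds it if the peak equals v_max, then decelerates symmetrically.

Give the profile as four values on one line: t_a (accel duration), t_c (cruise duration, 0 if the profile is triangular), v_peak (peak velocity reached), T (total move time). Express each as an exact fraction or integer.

t_a=7 t_c=0 v_peak=28 T=14

v_max²/a_max = (61/2)²/4 = 3721/16
196 < 3721/16 ⇒ no cruise
v_peak = √(196·4) = √784 = 28
t_a = 28/4 = 7; t_c = 0
T = 2·7 = 14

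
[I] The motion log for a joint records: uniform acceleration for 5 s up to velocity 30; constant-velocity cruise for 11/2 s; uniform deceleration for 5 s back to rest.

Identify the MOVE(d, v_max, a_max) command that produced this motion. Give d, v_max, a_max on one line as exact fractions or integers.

d=315 v_max=30 a_max=6

a_max = 30/5 = 6
d_a = ½·30·5 = 75; d_c = 30·11/2 = 165
d = 2·75 + 165 = 315
t_c = 11/2 > 0 so v_max = 30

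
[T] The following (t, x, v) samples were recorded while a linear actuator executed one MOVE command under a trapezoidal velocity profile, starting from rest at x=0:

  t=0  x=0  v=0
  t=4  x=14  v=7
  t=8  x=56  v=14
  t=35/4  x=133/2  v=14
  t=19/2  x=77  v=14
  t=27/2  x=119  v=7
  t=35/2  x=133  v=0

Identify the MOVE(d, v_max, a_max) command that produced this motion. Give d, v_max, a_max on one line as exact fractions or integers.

d=133 v_max=14 a_max=7/4

final state: t=35/2, x=133, v=0 → d = 133
a_max = (7−0)/(4−0) = 7/4
max v = 14 over t∈[8,19/2] → v_max = 14
check: 14·(8+3/2) = 133 ✓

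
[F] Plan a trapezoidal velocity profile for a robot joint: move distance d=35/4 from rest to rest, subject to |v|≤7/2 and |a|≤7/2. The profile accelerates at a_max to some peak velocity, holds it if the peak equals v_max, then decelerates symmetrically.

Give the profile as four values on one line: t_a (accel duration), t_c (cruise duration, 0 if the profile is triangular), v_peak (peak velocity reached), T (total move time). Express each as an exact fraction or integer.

t_a=1 t_c=3/2 v_peak=7/2 T=7/2

vₘ²/aₘ = (7/2)²/(7/2) = 7/2
35/4 ≥ 7/2 so v_max reached
t_a = (7/2)/(7/2) = 1; v_peak = 7/2
d_cruise = 35/4 − 7/2 = 21/4; t_c = (21/4)/(7/2) = 3/2
T = 2·1 + 3/2 = 7/2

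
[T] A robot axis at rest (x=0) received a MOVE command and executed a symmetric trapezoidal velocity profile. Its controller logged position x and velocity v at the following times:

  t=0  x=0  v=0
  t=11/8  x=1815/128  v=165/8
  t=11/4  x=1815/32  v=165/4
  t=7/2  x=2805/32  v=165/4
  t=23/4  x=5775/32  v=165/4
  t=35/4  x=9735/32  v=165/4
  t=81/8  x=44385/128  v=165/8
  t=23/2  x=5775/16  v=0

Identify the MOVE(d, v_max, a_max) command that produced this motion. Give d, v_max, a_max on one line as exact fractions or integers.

final state: t=23/2, x=5775/16, v=0 → d = 5775/16
a_max = (165/8−0)/(11/8−0) = 15
max v = 165/4 over t∈[11/4,35/4] → v_max = 165/4
check: 165/4·(11/4+6) = 5775/16 ✓

d=5775/16 v_max=165/4 a_max=15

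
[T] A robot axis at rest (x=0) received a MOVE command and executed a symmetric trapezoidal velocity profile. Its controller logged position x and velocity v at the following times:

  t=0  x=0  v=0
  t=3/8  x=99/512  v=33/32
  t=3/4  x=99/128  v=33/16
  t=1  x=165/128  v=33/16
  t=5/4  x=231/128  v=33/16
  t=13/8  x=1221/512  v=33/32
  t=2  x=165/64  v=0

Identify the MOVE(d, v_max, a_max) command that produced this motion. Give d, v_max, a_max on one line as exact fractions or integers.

final state: t=2, x=165/64, v=0 → d = 165/64
a_max = (33/32−0)/(3/8−0) = 11/4
max v = 33/16 over t∈[3/4,5/4] → v_max = 33/16
check: 33/16·(3/4+1/2) = 165/64 ✓

d=165/64 v_max=33/16 a_max=11/4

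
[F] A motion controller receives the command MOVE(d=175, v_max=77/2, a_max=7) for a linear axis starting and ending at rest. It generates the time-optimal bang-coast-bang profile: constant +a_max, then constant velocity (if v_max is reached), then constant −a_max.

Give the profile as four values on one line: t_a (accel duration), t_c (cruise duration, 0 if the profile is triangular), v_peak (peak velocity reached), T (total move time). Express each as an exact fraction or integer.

t_a=5 t_c=0 v_peak=35 T=10

v_max²/a_max = (77/2)²/7 = 847/4
175 < 847/4 → triangular
v_peak = √(175·7) = √1225 = 35
t_a = 35/7 = 5; t_c = 0
T = 2·5 = 10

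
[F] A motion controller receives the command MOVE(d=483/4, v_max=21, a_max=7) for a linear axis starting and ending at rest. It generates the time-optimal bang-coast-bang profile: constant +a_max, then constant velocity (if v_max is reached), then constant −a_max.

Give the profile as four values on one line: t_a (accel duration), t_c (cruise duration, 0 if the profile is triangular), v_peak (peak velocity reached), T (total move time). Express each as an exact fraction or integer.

(v_max)²/a_max = 21²/7 = 63
483/4 ≥ 63 ⇒ cruise phase
t_a = 21/7 = 3; v_peak = 21
d_cruise = 483/4 − 63 = 231/4; t_c = (231/4)/21 = 11/4
T = 2·3 + 11/4 = 35/4

t_a=3 t_c=11/4 v_peak=21 T=35/4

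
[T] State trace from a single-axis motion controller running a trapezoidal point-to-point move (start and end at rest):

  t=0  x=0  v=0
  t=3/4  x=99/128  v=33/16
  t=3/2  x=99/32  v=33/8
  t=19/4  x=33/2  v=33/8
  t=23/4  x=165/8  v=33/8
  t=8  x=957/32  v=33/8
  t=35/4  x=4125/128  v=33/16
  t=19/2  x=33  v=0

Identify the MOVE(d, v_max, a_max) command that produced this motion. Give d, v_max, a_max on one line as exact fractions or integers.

d=33 v_max=33/8 a_max=11/4

final state: t=19/2, x=33, v=0 → d = 33
a_max = (33/16−0)/(3/4−0) = 11/4
max v = 33/8 over t∈[3/2,8] → v_max = 33/8
check: 33/8·(3/2+13/2) = 33 ✓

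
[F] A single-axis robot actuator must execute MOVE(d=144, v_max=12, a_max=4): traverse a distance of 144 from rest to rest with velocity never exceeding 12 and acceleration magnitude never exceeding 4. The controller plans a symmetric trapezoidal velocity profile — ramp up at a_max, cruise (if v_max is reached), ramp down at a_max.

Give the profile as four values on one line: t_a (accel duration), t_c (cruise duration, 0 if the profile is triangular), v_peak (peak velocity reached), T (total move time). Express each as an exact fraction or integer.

(v_max)²/a_max = 12²/4 = 36
144 ≥ 36 so v_max reached
t_a = 12/4 = 3; v_peak = 12
d_cruise = 144 − 36 = 108; t_c = 108/12 = 9
T = 2·3 + 9 = 15

t_a=3 t_c=9 v_peak=12 T=15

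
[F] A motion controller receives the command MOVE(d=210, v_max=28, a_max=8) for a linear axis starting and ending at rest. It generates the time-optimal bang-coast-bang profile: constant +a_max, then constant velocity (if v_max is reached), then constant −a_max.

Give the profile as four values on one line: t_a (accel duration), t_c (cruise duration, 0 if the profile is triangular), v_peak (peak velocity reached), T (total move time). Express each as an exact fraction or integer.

(v_max)²/a_max = 28²/8 = 98
210 ≥ 98 ⇒ cruise phase
t_a = 28/8 = 7/2; v_peak = 28
d_cruise = 210 − 98 = 112; t_c = 112/28 = 4
T = 2·7/2 + 4 = 11

t_a=7/2 t_c=4 v_peak=28 T=11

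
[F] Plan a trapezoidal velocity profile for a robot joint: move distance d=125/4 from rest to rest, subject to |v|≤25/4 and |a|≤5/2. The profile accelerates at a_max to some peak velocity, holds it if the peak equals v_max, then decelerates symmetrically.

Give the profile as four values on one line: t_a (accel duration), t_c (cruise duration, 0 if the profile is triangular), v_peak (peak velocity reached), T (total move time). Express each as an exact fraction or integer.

t_a=5/2 t_c=5/2 v_peak=25/4 T=15/2

v_max²/a_max = (25/4)²/(5/2) = 125/8
125/4 ≥ 125/8 → trapezoidal
t_a = (25/4)/(5/2) = 5/2; v_peak = 25/4
d_cruise = 125/4 − 125/8 = 125/8; t_c = (125/8)/(25/4) = 5/2
T = 2·5/2 + 5/2 = 15/2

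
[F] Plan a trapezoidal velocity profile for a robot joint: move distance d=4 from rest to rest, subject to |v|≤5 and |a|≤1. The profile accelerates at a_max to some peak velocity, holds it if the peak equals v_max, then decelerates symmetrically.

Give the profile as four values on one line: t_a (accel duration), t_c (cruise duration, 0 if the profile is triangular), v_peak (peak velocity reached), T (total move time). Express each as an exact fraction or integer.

t_a=2 t_c=0 v_peak=2 T=4

v_max²/a_max = 5²/1 = 25
4 < 25 ⇒ no cruise
v_peak = √(4·1) = √4 = 2
t_a = 2/1 = 2; t_c = 0
T = 2·2 = 4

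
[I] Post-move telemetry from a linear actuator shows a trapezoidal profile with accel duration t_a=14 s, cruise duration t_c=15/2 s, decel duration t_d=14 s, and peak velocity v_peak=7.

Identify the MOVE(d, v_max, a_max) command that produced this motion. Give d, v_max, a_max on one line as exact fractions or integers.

a_max = 7/14 = 1/2
d_a = ½·7·14 = 49; d_c = 7·15/2 = 105/2
d = 2·49 + 105/2 = 301/2
t_c = 15/2 > 0 so v_max = 7

d=301/2 v_max=7 a_max=1/2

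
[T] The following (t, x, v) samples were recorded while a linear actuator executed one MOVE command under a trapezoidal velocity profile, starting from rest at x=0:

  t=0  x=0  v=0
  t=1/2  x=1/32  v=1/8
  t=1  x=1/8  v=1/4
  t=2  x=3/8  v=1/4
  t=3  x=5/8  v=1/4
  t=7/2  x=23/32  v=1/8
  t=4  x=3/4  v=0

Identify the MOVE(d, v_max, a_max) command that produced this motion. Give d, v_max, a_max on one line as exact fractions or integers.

final state: t=4, x=3/4, v=0 → d = 3/4
a_max = (1/8−0)/(1/2−0) = 1/4
max v = 1/4 over t∈[1,3] → v_max = 1/4
check: 1/4·(1+2) = 3/4 ✓

d=3/4 v_max=1/4 a_max=1/4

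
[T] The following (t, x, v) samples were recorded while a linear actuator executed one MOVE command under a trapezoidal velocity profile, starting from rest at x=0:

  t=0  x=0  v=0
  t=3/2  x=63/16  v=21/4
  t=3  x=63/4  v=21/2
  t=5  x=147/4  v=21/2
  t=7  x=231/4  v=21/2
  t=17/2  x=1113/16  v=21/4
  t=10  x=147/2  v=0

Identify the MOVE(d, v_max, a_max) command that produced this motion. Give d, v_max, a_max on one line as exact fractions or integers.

final state: t=10, x=147/2, v=0 → d = 147/2
a_max = (21/4−0)/(3/2−0) = 7/2
max v = 21/2 over t∈[3,7] → v_max = 21/2
check: 21/2·(3+4) = 147/2 ✓

d=147/2 v_max=21/2 a_max=7/2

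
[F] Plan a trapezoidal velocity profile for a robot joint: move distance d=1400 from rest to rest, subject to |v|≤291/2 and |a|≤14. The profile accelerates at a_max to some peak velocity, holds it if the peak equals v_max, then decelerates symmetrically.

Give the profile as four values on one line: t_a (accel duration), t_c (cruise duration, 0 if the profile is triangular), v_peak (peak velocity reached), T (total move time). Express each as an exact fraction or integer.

t_a=10 t_c=0 v_peak=140 T=20

v_max²/a_max = (291/2)²/14 = 84681/56
1400 < 84681/56 ⇒ no cruise
v_peak = √(1400·14) = √19600 = 140
t_a = 140/14 = 10; t_c = 0
T = 2·10 = 20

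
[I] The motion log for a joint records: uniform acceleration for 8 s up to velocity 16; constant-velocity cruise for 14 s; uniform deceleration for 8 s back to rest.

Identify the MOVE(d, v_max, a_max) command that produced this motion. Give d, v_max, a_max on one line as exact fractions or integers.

a_max = 16/8 = 2
d_a = ½·16·8 = 64; d_c = 16·14 = 224
d = 2·64 + 224 = 352
t_c = 14 > 0 ⇒ limit active, v_max = 16

d=352 v_max=16 a_max=2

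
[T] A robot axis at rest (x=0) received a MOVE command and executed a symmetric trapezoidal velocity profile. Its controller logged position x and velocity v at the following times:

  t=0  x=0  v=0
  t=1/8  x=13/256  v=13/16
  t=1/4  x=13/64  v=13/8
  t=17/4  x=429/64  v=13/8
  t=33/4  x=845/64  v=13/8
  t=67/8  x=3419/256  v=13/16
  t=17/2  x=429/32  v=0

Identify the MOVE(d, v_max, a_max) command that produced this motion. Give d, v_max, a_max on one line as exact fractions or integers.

final state: t=17/2, x=429/32, v=0 → d = 429/32
a_max = (13/16−0)/(1/8−0) = 13/2
max v = 13/8 over t∈[1/4,33/4] → v_max = 13/8
check: 13/8·(1/4+8) = 429/32 ✓

d=429/32 v_max=13/8 a_max=13/2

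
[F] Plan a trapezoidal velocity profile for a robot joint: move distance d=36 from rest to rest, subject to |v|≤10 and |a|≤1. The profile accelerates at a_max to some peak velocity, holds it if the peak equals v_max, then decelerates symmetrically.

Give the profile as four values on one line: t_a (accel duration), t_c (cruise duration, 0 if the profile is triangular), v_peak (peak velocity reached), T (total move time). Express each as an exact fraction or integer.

t_a=6 t_c=0 v_peak=6 T=12

vₘ²/aₘ = 10²/1 = 100
36 < 100 so t_c = 0
v_peak = √(36·1) = √36 = 6
t_a = 6/1 = 6; t_c = 0
T = 2·6 = 12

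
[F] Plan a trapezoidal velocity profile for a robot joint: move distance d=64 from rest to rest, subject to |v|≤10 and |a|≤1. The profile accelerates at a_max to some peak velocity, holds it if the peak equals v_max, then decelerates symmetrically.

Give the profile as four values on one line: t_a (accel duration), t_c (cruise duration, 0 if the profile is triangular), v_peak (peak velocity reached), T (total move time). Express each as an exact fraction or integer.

(v_max)²/a_max = 10²/1 = 100
64 < 100 → triangular
v_peak = √(64·1) = √64 = 8
t_a = 8/1 = 8; t_c = 0
T = 2·8 = 16

t_a=8 t_c=0 v_peak=8 T=16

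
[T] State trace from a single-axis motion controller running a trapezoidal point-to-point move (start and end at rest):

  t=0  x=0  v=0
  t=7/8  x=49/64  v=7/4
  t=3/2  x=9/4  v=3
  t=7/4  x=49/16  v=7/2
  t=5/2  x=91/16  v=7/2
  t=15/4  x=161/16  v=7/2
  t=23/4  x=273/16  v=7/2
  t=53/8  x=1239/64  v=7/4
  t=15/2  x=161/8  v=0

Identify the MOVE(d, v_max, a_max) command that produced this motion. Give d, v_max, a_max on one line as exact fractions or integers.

d=161/8 v_max=7/2 a_max=2

final state: t=15/2, x=161/8, v=0 → d = 161/8
a_max = (7/4−0)/(7/8−0) = 2
max v = 7/2 over t∈[7/4,23/4] → v_max = 7/2
check: 7/2·(7/4+4) = 161/8 ✓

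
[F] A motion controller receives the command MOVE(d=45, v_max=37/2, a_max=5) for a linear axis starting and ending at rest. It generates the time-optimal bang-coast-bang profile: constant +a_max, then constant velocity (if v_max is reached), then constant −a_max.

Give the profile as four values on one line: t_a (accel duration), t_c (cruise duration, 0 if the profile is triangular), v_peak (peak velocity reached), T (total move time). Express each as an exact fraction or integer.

(v_max)²/a_max = (37/2)²/5 = 1369/20
45 < 1369/20 → triangular
v_peak = √(45·5) = √225 = 15
t_a = 15/5 = 3; t_c = 0
T = 2·3 = 6

t_a=3 t_c=0 v_peak=15 T=6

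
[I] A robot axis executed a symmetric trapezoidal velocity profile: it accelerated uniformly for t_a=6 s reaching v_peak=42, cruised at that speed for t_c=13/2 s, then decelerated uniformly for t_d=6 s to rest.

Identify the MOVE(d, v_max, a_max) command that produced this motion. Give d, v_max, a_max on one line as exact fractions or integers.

a_max = 42/6 = 7
d_a = ½·42·6 = 126; d_c = 42·13/2 = 273
d = 2·126 + 273 = 525
t_c = 13/2 > 0 so v_max = 42

d=525 v_max=42 a_max=7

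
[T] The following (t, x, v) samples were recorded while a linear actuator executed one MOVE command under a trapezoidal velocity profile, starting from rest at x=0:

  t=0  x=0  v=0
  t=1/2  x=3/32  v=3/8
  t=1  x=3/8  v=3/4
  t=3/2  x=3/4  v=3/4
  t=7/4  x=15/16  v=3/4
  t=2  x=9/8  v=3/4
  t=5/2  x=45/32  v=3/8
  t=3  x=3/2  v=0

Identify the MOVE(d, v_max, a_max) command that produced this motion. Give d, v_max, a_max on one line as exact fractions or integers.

d=3/2 v_max=3/4 a_max=3/4

final state: t=3, x=3/2, v=0 → d = 3/2
a_max = (3/8−0)/(1/2−0) = 3/4
max v = 3/4 over t∈[1,2] → v_max = 3/4
check: 3/4·(1+1) = 3/2 ✓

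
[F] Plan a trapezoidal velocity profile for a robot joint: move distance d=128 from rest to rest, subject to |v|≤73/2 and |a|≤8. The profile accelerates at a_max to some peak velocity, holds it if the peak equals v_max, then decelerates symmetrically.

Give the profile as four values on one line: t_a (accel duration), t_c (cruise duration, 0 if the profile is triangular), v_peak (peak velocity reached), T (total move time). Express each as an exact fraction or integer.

vₘ²/aₘ = (73/2)²/8 = 5329/32
128 < 5329/32 so t_c = 0
v_peak = √(128·8) = √1024 = 32
t_a = 32/8 = 4; t_c = 0
T = 2·4 = 8

t_a=4 t_c=0 v_peak=32 T=8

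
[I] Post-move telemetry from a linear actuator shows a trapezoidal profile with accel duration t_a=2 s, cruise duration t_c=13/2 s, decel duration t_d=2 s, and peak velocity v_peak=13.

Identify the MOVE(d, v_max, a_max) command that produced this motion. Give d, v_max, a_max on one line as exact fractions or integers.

d=221/2 v_max=13 a_max=13/2

a_max = 13/2
d_a = ½·13·2 = 13; d_c = 13·13/2 = 169/2
d = 2·13 + 169/2 = 221/2
t_c = 13/2 > 0 → v_max = v_peak = 13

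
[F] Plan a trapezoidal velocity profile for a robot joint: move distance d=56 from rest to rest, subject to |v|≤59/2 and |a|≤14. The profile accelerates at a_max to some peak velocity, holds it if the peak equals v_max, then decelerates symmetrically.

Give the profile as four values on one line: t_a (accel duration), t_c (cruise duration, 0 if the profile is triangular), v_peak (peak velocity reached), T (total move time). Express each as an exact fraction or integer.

t_a=2 t_c=0 v_peak=28 T=4

vₘ²/aₘ = (59/2)²/14 = 3481/56
56 < 3481/56 ⇒ no cruise
v_peak = √(56·14) = √784 = 28
t_a = 28/14 = 2; t_c = 0
T = 2·2 = 4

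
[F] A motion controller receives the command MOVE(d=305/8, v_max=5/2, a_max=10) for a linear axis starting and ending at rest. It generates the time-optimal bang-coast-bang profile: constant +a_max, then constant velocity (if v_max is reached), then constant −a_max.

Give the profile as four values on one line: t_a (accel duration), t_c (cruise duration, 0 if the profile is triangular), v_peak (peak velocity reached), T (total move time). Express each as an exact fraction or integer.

(v_max)²/a_max = (5/2)²/10 = 5/8
305/8 ≥ 5/8 ⇒ cruise phase
t_a = (5/2)/10 = 1/4; v_peak = 5/2
d_cruise = 305/8 − 5/8 = 75/2; t_c = (75/2)/(5/2) = 15
T = 2·1/4 + 15 = 31/2

t_a=1/4 t_c=15 v_peak=5/2 T=31/2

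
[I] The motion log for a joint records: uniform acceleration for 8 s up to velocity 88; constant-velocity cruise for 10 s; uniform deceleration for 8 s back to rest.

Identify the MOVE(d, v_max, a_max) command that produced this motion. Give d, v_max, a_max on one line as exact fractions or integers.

a_max = 88/8 = 11
d_a = ½·88·8 = 352; d_c = 88·10 = 880
d = 2·352 + 880 = 1584
t_c = 10 > 0 so v_max = 88

d=1584 v_max=88 a_max=11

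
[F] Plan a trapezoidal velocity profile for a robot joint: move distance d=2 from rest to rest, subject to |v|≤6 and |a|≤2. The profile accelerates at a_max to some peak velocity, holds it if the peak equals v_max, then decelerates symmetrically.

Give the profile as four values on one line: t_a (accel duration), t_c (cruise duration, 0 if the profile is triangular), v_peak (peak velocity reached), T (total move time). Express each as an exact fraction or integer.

(v_max)²/a_max = 6²/2 = 18
2 < 18 so t_c = 0
v_peak = √(2·2) = √4 = 2
t_a = 2/2 = 1; t_c = 0
T = 2·1 = 2

t_a=1 t_c=0 v_peak=2 T=2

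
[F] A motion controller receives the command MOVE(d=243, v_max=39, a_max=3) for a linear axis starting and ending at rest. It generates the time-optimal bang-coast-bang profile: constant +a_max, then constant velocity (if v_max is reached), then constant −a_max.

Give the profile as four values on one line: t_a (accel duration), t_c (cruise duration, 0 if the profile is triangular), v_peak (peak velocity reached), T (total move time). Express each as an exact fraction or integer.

t_a=9 t_c=0 v_peak=27 T=18

vₘ²/aₘ = 39²/3 = 507
243 < 507 ⇒ no cruise
v_peak = √(243·3) = √729 = 27
t_a = 27/3 = 9; t_c = 0
T = 2·9 = 18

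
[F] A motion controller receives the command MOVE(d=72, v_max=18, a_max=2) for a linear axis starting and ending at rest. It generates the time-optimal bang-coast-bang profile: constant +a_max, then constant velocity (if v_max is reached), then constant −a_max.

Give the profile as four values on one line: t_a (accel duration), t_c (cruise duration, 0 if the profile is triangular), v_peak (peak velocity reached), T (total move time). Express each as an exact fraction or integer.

v_max²/a_max = 18²/2 = 162
72 < 162 → triangular
v_peak = √(72·2) = √144 = 12
t_a = 12/2 = 6; t_c = 0
T = 2·6 = 12

t_a=6 t_c=0 v_peak=12 T=12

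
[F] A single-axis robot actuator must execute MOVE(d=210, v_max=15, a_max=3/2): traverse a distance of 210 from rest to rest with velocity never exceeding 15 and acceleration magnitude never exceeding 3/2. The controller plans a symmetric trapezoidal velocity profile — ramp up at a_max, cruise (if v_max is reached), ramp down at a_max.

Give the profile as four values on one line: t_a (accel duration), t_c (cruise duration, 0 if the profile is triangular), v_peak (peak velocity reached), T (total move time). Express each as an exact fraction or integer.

t_a=10 t_c=4 v_peak=15 T=24

(v_max)²/a_max = 15²/(3/2) = 150
210 ≥ 150 → trapezoidal
t_a = 15/(3/2) = 10; v_peak = 15
d_cruise = 210 − 150 = 60; t_c = 60/15 = 4
T = 2·10 + 4 = 24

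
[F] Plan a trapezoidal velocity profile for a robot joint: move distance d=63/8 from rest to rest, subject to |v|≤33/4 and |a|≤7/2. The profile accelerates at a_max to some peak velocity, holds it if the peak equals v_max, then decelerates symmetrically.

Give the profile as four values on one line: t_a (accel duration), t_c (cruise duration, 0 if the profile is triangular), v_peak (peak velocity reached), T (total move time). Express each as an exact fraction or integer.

v_max²/a_max = (33/4)²/(7/2) = 1089/56
63/8 < 1089/56 so t_c = 0
v_peak = √(63/8·7/2) = √(441/16) = 21/4
t_a = (21/4)/(7/2) = 3/2; t_c = 0
T = 2·3/2 = 3

t_a=3/2 t_c=0 v_peak=21/4 T=3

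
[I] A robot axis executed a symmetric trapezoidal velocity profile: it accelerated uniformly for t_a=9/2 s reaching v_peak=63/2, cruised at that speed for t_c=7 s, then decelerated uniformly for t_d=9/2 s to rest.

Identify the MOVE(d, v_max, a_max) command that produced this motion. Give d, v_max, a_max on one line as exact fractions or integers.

a_max = (63/2)/(9/2) = 7
d_a = ½·63/2·9/2 = 567/8; d_c = 63/2·7 = 441/2
d = 2·567/8 + 441/2 = 1449/4
t_c = 7 > 0 → v_max = v_peak = 63/2

d=1449/4 v_max=63/2 a_max=7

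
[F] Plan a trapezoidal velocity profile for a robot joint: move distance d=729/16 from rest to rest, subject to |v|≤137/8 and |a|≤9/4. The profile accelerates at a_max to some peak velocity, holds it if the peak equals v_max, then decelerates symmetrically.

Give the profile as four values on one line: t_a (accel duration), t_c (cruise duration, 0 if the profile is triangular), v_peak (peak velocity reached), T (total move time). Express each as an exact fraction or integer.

t_a=9/2 t_c=0 v_peak=81/8 T=9

vₘ²/aₘ = (137/8)²/(9/4) = 18769/144
729/16 < 18769/144 ⇒ no cruise
v_peak = √(729/16·9/4) = √(6561/64) = 81/8
t_a = (81/8)/(9/4) = 9/2; t_c = 0
T = 2·9/2 = 9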